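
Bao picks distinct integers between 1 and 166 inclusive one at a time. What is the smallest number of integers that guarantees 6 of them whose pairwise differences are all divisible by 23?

Integers whose pairwise differences are multiples of 23 are exactly those sharing a remainder mod 23. By pigeonhole, the 23 residue classes mod 23 are the pigeonholes.
With 115 integers one could put 5 in each residue class and have no class reach 6.
The 116th integer pushes some class to 6, so 23·5 + 1 = 116.

116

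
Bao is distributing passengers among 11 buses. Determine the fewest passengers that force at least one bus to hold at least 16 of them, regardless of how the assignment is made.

With 165 passengers one could put exactly 15 in each of the 11 buses, and no bus would reach 16.
One more passenger must land in a bus that already has 15, giving it 16.
So 11 × 15 + 1 = 166 passengers are required.

166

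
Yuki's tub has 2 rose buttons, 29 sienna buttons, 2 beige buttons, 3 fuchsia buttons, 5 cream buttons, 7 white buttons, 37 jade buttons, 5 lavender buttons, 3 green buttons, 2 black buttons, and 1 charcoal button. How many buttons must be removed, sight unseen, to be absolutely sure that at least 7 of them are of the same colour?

42

An adversary could hand out at most 6 buttons per colour (8 colours run out sooner): 2 + 6 + 2 + 3 + 5 + 6 + 6 + 5 + 3 + 2 + 1 = 41 buttons and still no colour has 7.
One more button lands in a colour already at 6, so 42 draws are enough and 41 are not.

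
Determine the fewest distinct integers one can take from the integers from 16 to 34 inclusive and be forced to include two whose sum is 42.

Two chosen integers sum to 42 exactly when both halves of some pair {x, 42−x} with 16 ≤ x ≤ 42−x ≤ 26 are chosen — 5 such pairs.
The remaining 9 elements (those with no distinct partner in range) can never complete a 42-sum, so the worst case takes all of them and one from each pair: 9 + 5 = 14.
By the pigeonhole principle, the 15th integer has to be the second member of some pair, so 14 + 1 = 15.

15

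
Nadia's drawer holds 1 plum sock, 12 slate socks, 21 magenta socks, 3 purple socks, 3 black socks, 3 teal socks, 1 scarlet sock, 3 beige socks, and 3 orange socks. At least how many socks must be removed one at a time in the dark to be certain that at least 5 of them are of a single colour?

26

The 9 colours are the holes; the socks drawn are the pigeons.
To avoid 5 of any one colour, the worst case takes at most 4 of each colour, or every sock of a colour that has fewer than 4.
That gives 1 + 4 + 4 + 3 + 3 + 3 + 1 + 3 + 3 = 25 socks with no colour reaching 5.
The next sock forces some colour to 5, so 25 + 1 = 26.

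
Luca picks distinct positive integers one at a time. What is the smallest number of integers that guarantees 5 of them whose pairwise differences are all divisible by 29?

Integers whose pairwise differences are multiples of 29 are exactly those sharing a remainder mod 29. Pigeonhole: the 29 residue classes mod 29 are the pigeonholes.
With 116 integers one could put 4 in each residue class and have no class reach 5.
The 117th integer pushes some class to 5, so 29·4 + 1 = 117.

117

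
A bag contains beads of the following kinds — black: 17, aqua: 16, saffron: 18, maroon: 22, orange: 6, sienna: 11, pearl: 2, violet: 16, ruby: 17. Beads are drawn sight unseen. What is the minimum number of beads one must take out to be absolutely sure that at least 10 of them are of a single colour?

72

Pigeonhole: put each drawn bead into a box by colour. The largest draw with every box below 10 takes min(count, 9) from each colour; colours with fewer than 9 contribute all they have.
Σ min(cᵢ, 9) = 9 + 9 + 9 + 9 + 6 + 9 + 2 + 9 + 9 = 71.
Draw number 71 + 1 = 72 must push one box to 10.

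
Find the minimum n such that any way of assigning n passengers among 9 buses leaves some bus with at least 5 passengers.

With 36 passengers one could put exactly 4 in each of the 9 buses, and no bus would reach 5.
One more passenger must land in a bus that already has 4, giving it 5.
So 9 × 4 + 1 = 37 passengers are required.

37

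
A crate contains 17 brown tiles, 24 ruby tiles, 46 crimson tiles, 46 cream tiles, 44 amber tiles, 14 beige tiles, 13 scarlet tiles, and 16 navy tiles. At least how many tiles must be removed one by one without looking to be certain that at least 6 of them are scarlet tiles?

In the worst case for collecting scarlet tiles, every non-scarlet tile comes out first.
There are 17 + 24 + 46 + 46 + 44 + 14 + 16 = 207 non-scarlet tiles altogether.
After those, each further tile must be scarlet, so 207 + 6 = 213 draws guarantee 6 scarlet tiles.

213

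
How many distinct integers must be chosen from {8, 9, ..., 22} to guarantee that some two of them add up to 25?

Two chosen integers sum to 25 exactly when both halves of some pair {x, 25−x} with 8 ≤ x ≤ 25−x ≤ 17 are chosen — 5 such pairs.
The remaining 5 elements (those with no distinct partner in range) can never complete a 25-sum, so the worst case takes all of them and one from each pair: 5 + 5 = 10.
By pigeonhole, the 11th integer has to be the second member of some pair, so 10 + 1 = 11.

11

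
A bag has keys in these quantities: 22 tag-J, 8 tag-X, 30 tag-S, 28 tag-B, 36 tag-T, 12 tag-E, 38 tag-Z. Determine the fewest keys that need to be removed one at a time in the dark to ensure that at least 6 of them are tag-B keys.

152

In the worst case for collecting tag-B keys, every non-tag-B key comes out first.
There are 22 + 8 + 30 + 36 + 12 + 38 = 146 non-tag-B keys altogether.
After those, each further key must be tag-B, so 146 + 6 = 152 draws guarantee 6 tag-B keys.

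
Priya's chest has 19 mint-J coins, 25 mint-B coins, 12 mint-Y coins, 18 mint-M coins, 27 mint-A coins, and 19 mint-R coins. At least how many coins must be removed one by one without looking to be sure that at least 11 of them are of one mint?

An adversary could hand out at most 10 coins per mint: 10 + 10 + 10 + 10 + 10 + 10 = 60 coins and still no mint has 11.
One more coin lands in a mint already at 10, so 61 draws are enough and 60 are not.

61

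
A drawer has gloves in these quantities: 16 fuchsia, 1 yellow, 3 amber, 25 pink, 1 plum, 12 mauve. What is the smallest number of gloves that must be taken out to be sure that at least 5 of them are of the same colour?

18

By the pigeonhole principle, put each drawn glove into a box by colour. The largest draw with every box below 5 takes min(count, 4) from each colour; colours with fewer than 4 contribute all they have.
Σ min(cᵢ, 4) = 4 + 1 + 3 + 4 + 1 + 4 = 17.
Draw number 17 + 1 = 18 must push one box to 5.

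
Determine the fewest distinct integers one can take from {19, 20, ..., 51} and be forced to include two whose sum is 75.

20

Two chosen integers sum to 75 exactly when both halves of some pair {x, 75−x} with 24 ≤ x ≤ 75−x ≤ 51 are chosen — 14 such pairs.
The remaining 5 elements (those with no distinct partner in range) can never complete a 75-sum, so the worst case takes all of them and one from each pair: 5 + 14 = 19.
The 20th integer has to be the second member of some pair, so 19 + 1 = 20.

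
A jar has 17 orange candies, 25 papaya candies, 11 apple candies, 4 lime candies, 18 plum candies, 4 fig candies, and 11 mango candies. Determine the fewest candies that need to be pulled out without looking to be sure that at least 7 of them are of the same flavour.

An adversary could hand out at most 6 candies per flavour (lime, fig run out sooner): 6 + 6 + 6 + 4 + 6 + 4 + 6 = 38 candies and still no flavour has 7.
One more candy lands in a flavour already at 6, so 39 draws are enough and 38 are not.

39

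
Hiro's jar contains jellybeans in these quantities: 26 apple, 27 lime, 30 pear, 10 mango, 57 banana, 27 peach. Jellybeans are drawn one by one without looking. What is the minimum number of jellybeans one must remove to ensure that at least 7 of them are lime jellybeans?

157

In the worst case for collecting lime jellybeans, every non-lime jellybean comes out first.
There are 26 + 30 + 10 + 57 + 27 = 150 non-lime jellybeans altogether.
After those, each further jellybean must be lime, so 150 + 7 = 157 draws guarantee 7 lime jellybeans.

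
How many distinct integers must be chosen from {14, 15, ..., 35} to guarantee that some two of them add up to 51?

13

A set avoiding the sum 51 can contain at most one of each pair {x, 51−x}, plus the 2 elements whose complement lies outside the range.
The integers 14, …, 25 (12 of them) are such a set: any two sum to at least 14+15 = 29 and at most 24+25 = 49 < 51.
Any 13th integer completes one of the 10 pairs, so 13 choices force a sum of 51.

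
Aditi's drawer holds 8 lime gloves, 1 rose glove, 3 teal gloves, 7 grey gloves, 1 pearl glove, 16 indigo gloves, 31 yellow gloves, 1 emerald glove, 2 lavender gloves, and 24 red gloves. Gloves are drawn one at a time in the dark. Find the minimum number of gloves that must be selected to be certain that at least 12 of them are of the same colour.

57

By pigeonhole, put each drawn glove into a box by colour. The largest draw with every box below 12 takes min(count, 11) from each colour; colours with fewer than 11 contribute all they have.
Σ min(cᵢ, 11) = 8 + 1 + 3 + 7 + 1 + 11 + 11 + 1 + 2 + 11 = 56.
Draw number 56 + 1 = 57 must push one box to 12.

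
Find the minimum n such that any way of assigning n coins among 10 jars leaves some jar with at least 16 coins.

With 150 coins one could put exactly 15 in each of the 10 jars, and no jar would reach 16.
One more coin must land in a jar that already has 15, giving it 16.
So 10 × 15 + 1 = 151 coins are required.

151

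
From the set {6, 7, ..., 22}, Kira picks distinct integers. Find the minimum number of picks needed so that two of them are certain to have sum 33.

Group the elements by complementary pair {x, 33−x}: {11,22}, {12,21}, {13,20}, …, giving 6 two-element pairs and 5 integers whose partner 33−x falls outside [6,22].
Treating each of those 11 groups as a pigeonhole, one can pick one integer per group — 11 integers — with no two summing to 33.
The 12th integer lands in an occupied pair, forcing a sum of 33.

12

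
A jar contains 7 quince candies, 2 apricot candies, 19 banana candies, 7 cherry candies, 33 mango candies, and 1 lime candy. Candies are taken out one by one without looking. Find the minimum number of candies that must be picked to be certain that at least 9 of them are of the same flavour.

34

Put each drawn candy into a box by flavour. The largest draw with every box below 9 takes min(count, 8) from each flavour; flavours with fewer than 8 contribute all they have.
Σ min(cᵢ, 8) = 7 + 2 + 8 + 7 + 8 + 1 = 33.
Draw number 33 + 1 = 34 must push one box to 9.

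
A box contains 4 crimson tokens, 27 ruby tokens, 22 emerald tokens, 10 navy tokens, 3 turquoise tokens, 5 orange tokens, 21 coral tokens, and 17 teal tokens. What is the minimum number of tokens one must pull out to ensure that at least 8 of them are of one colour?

48

By pigeonhole, the 8 colours are the holes; the tokens drawn are the pigeons.
To avoid 8 of any one colour, the worst case takes at most 7 of each colour, or every token of a colour that has fewer than 7.
That gives 4 + 7 + 7 + 7 + 3 + 5 + 7 + 7 = 47 tokens with no colour reaching 8.
The next token forces some colour to 8, so 47 + 1 = 48.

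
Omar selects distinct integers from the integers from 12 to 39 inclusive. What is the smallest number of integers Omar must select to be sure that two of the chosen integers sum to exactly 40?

21

A set avoiding the sum 40 can contain at most one of each pair {x, 40−x}, plus the 12 elements whose complement lies outside the range or equal to its own complement.
The integers 20, …, 39 (20 of them) are such a set: any two sum to at least 20+21 = 41 > 40.
Any 21st integer completes one of the 8 pairs, so 21 choices force a sum of 40.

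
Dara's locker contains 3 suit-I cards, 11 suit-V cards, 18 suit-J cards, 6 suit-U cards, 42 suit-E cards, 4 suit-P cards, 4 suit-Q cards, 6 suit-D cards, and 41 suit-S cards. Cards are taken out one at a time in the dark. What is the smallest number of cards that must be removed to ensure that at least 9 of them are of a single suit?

56

The 9 suits are the holes; the cards drawn are the pigeons.
To avoid 9 of any one suit, the worst case takes at most 8 of each suit, or every card of a suit that has fewer than 8.
That gives 3 + 8 + 8 + 6 + 8 + 4 + 4 + 6 + 8 = 55 cards with no suit reaching 9.
The next card forces some suit to 9, so 55 + 1 = 56.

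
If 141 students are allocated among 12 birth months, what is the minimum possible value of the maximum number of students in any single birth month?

12

Pigeonhole: the 12 birth months are the holes and the 141 students are the pigeons.
If every birth month held at most 11 students, the total would be at most 12 × 11 = 132, which is less than 141.
So some birth month holds at least ⌈141/12⌉ = 12 students.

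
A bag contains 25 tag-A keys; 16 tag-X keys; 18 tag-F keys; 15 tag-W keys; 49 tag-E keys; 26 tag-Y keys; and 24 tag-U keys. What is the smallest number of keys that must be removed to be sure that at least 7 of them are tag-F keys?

In the worst case for collecting tag-F keys, every non-tag-F key comes out first.
There are 25 + 16 + 15 + 49 + 26 + 24 = 155 non-tag-F keys altogether.
After those, each further key must be tag-F, so 155 + 7 = 162 draws guarantee 7 tag-F keys.

162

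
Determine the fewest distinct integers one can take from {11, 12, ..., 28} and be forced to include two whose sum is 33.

13

A set avoiding the sum 33 can contain at most one of each pair {x, 33−x}, plus the 6 elements whose complement lies outside the range.
The integers 17, …, 28 (12 of them) are such a set: any two sum to at least 17+18 = 35 > 33.
Pigeonhole: any 13th integer completes one of the 6 pairs, so 13 choices force a sum of 33.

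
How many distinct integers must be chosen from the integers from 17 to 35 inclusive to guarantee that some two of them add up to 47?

13

Two chosen integers sum to 47 exactly when both halves of some pair {x, 47−x} with 17 ≤ x ≤ 47−x ≤ 30 are chosen — 7 such pairs.
The remaining 5 elements (those with no distinct partner in range) can never complete a 47-sum, so the worst case takes all of them and one from each pair: 5 + 7 = 12.
The 13th integer has to be the second member of some pair, so 12 + 1 = 13.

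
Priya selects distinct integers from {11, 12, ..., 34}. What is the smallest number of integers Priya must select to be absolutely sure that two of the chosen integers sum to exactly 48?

Group the elements by complementary pair {x, 48−x}: {14,34}, {15,33}, {16,32}, …, giving 10 two-element pairs, the single value 24 (it cannot pair with itself since the integers are distinct), and 3 integers whose partner 48−x falls outside [11,34].
By the pigeonhole principle, treating each of those 14 groups as a pigeonhole, one can pick one integer per group — 14 integers — with no two summing to 48.
The 15th integer lands in an occupied pair, forcing a sum of 48.

15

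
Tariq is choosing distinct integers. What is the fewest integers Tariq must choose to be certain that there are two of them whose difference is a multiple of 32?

33

Integers whose pairwise differences are multiples of 32 are exactly those sharing a remainder mod 32. By pigeonhole, the 32 residue classes mod 32 are the pigeonholes.
With 32 integers one could put 1 in each residue class and have no class reach 2.
The 33rd integer pushes some class to 2, so 32·1 + 1 = 33.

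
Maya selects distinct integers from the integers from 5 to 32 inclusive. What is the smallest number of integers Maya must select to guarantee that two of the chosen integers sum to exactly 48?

A set avoiding the sum 48 can contain at most one of each pair {x, 48−x}, plus the 12 elements whose complement lies outside the range or equal to its own complement.
The integers 5, …, 24 (20 of them) are such a set: any two sum to at least 5+6 = 11 and at most 23+24 = 47 < 48.
Any 21st integer completes one of the 8 pairs, so 21 choices force a sum of 48.

21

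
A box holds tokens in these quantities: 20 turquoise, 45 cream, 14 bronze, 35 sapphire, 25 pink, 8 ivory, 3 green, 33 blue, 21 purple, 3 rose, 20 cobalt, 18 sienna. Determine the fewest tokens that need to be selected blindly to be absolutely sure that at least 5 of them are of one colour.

47

An adversary could hand out at most 4 tokens per colour (green, rose run out sooner): 4 + 4 + 4 + 4 + 4 + 4 + 3 + 4 + 4 + 3 + 4 + 4 = 46 tokens and still no colour has 5.
One more token lands in a colour already at 4, so 47 draws are enough and 46 are not.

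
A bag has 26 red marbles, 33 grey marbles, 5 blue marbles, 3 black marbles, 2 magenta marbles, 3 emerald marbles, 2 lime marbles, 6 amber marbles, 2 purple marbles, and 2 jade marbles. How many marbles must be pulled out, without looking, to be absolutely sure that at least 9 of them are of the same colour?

42

An adversary could hand out at most 8 marbles per colour (8 colours run out sooner): 8 + 8 + 5 + 3 + 2 + 3 + 2 + 6 + 2 + 2 = 41 marbles and still no colour has 9.
By pigeonhole, one more marble lands in a colour already at 8, so 42 draws are enough and 41 are not.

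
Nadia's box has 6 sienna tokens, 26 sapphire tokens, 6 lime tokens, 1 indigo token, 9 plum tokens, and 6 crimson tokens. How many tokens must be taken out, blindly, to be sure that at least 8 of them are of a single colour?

34

By the pigeonhole principle, put each drawn token into a box by colour. The largest draw with every box below 8 takes min(count, 7) from each colour; colours with fewer than 7 contribute all they have.
Σ min(cᵢ, 7) = 6 + 7 + 6 + 1 + 7 + 6 = 33.
Draw number 33 + 1 = 34 must push one box to 8.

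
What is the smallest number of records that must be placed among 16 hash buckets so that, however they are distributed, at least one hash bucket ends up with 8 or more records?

113

With 112 records one could put exactly 7 in each of the 16 hash buckets, and no hash bucket would reach 8.
By the pigeonhole principle, one more record must land in a hash bucket that already has 7, giving it 8.
So 16 × 7 + 1 = 113 records are required.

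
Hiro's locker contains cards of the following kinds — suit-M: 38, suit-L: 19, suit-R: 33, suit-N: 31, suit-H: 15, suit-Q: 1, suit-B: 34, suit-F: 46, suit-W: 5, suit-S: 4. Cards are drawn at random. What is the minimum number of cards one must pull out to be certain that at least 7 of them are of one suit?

53

By the pigeonhole principle, the 10 suits are the holes; the cards drawn are the pigeons.
To avoid 7 of any one suit, the worst case takes at most 6 of each suit, or every card of a suit that has fewer than 6.
That gives 6 + 6 + 6 + 6 + 6 + 1 + 6 + 6 + 5 + 4 = 52 cards with no suit reaching 7.
The next card forces some suit to 7, so 52 + 1 = 53.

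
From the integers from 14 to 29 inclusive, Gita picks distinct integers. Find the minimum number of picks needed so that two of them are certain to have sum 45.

Group the elements by complementary pair {x, 45−x}: {16,29}, {17,28}, {18,27}, …, giving 7 two-element pairs and 2 integers whose partner 45−x falls outside [14,29].
Treating each of those 9 groups as a pigeonhole, one can pick one integer per group — 9 integers — with no two summing to 45.
The 10th integer lands in an occupied pair, forcing a sum of 45.

10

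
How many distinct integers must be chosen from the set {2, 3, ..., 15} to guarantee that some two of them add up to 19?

Two chosen integers sum to 19 exactly when both halves of some pair {x, 19−x} with 4 ≤ x ≤ 19−x ≤ 15 are chosen — 6 such pairs.
The remaining 2 elements (those with no distinct partner in range) can never complete a 19-sum, so the worst case takes all of them and one from each pair: 2 + 6 = 8.
By pigeonhole, the 9th integer has to be the second member of some pair, so 8 + 1 = 9.

9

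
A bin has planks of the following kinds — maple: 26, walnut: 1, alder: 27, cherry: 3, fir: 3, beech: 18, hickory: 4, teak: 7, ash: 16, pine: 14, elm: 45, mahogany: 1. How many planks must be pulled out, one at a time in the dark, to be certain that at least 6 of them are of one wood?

48

By pigeonhole, the 12 woods are the holes; the planks drawn are the pigeons.
To avoid 6 of any one wood, the worst case takes at most 5 of each wood, or every plank of a wood that has fewer than 5.
That gives 5 + 1 + 5 + 3 + 3 + 5 + 4 + 5 + 5 + 5 + 5 + 1 = 47 planks with no wood reaching 6.
The next plank forces some wood to 6, so 47 + 1 = 48.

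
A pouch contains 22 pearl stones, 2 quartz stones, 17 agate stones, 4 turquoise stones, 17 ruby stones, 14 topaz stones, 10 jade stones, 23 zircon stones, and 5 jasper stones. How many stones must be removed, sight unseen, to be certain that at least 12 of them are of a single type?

77

Pigeonhole: the 9 types are the holes; the stones drawn are the pigeons.
To avoid 12 of any one type, the worst case takes at most 11 of each type, or every stone of a type that has fewer than 11.
That gives 11 + 2 + 11 + 4 + 11 + 11 + 10 + 11 + 5 = 76 stones with no type reaching 12.
The next stone forces some type to 12, so 76 + 1 = 77.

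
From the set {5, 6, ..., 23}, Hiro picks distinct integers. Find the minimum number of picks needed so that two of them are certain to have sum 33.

A set avoiding the sum 33 can contain at most one of each pair {x, 33−x}, plus the 5 elements whose complement lies outside the range.
The integers 5, …, 16 (12 of them) are such a set: any two sum to at least 5+6 = 11 and at most 15+16 = 31 < 33.
Any 13th integer completes one of the 7 pairs, so 13 choices force a sum of 33.

13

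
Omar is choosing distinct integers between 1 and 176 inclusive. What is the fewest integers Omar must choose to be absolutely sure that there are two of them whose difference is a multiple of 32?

33

Integers whose pairwise differences are multiples of 32 are exactly those sharing a remainder mod 32. The 32 residue classes mod 32 are the pigeonholes.
With 32 integers one could put 1 in each residue class and have no class reach 2.
The 33rd integer pushes some class to 2, so 32·1 + 1 = 33.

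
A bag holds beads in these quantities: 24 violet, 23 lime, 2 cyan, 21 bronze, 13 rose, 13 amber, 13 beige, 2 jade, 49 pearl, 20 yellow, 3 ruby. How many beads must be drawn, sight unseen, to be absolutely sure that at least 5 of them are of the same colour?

By the pigeonhole principle, put each drawn bead into a box by colour. The largest draw with every box below 5 takes min(count, 4) from each colour; colours with fewer than 4 contribute all they have.
Σ min(cᵢ, 4) = 4 + 4 + 2 + 4 + 4 + 4 + 4 + 2 + 4 + 4 + 3 = 39.
Draw number 39 + 1 = 40 must push one box to 5.

40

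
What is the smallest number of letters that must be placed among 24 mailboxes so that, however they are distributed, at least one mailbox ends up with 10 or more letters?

217

With 216 letters one could put exactly 9 in each of the 24 mailboxes, and no mailbox would reach 10.
By pigeonhole, one more letter must land in a mailbox that already has 9, giving it 10.
So 24 × 9 + 1 = 217 letters are required.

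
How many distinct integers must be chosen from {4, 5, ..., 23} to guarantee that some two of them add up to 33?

14

A set avoiding the sum 33 can contain at most one of each pair {x, 33−x}, plus the 6 elements whose complement lies outside the range.
The integers 4, …, 16 (13 of them) are such a set: any two sum to at least 4+5 = 9 and at most 15+16 = 31 < 33.
By the pigeonhole principle, any 14th integer completes one of the 7 pairs, so 14 choices force a sum of 33.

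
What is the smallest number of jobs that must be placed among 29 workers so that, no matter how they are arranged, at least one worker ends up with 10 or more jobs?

262

With 261 jobs one could put exactly 9 in each of the 29 workers, and no worker would reach 10.
By the pigeonhole principle, one more job must land in a worker that already has 9, giving it 10.
So 29 × 9 + 1 = 262 jobs are required.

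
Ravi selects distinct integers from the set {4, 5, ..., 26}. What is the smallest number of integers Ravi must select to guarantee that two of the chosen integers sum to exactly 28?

A set avoiding the sum 28 can contain at most one of each pair {x, 28−x}, plus the 3 elements whose complement lies outside the range or equal to its own complement.
The integers 14, …, 26 (13 of them) are such a set: any two sum to at least 14+15 = 29 > 28.
By pigeonhole, any 14th integer completes one of the 10 pairs, so 14 choices force a sum of 28.

14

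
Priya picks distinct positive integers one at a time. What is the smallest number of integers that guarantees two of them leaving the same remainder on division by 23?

24

The 23 residue classes mod 23 are the pigeonholes.
With 23 integers one could put 1 in each residue class and have no class reach 2.
The 24th integer pushes some class to 2, so 23·1 + 1 = 24.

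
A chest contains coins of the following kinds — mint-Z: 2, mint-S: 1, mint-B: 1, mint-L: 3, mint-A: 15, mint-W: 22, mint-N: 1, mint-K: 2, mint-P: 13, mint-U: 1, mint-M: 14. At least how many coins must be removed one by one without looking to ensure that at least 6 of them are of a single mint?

32

The 11 mints are the holes; the coins drawn are the pigeons.
To avoid 6 of any one mint, the worst case takes at most 5 of each mint, or every coin of a mint that has fewer than 5.
That gives 2 + 1 + 1 + 3 + 5 + 5 + 1 + 2 + 5 + 1 + 5 = 31 coins with no mint reaching 6.
The next coin forces some mint to 6, so 31 + 1 = 32.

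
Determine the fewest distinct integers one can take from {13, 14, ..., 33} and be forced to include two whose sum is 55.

Two chosen integers sum to 55 exactly when both halves of some pair {x, 55−x} with 22 ≤ x ≤ 55−x ≤ 33 are chosen — 6 such pairs.
The remaining 9 elements (those with no distinct partner in range) can never complete a 55-sum, so the worst case takes all of them and one from each pair: 9 + 6 = 15.
By pigeonhole, the 16th integer has to be the second member of some pair, so 15 + 1 = 16.

16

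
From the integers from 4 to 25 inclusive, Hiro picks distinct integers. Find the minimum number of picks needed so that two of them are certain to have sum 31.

A set avoiding the sum 31 can contain at most one of each pair {x, 31−x}, plus the 2 elements whose complement lies outside the range.
The integers 4, …, 15 (12 of them) are such a set: any two sum to at least 4+5 = 9 and at most 14+15 = 29 < 31.
Any 13th integer completes one of the 10 pairs, so 13 choices force a sum of 31.

13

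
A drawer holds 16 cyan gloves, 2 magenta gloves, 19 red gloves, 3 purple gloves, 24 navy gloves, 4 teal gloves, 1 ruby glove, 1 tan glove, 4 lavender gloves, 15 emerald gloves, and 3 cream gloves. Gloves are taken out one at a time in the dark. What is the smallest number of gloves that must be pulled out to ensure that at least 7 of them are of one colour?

43

Put each drawn glove into a box by colour. The largest draw with every box below 7 takes min(count, 6) from each colour; colours with fewer than 6 contribute all they have.
Σ min(cᵢ, 6) = 6 + 2 + 6 + 3 + 6 + 4 + 1 + 1 + 4 + 6 + 3 = 42.
Draw number 42 + 1 = 43 must push one box to 7.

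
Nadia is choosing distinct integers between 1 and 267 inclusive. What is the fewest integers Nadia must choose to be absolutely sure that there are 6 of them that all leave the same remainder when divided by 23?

116

The 23 residue classes mod 23 are the pigeonholes.
With 115 integers one could put 5 in each residue class and have no class reach 6.
The 116th integer pushes some class to 6, so 23·5 + 1 = 116.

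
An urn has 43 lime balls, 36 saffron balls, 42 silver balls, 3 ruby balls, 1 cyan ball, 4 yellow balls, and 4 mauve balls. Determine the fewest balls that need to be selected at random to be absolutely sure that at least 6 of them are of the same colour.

28

The 7 colours are the holes; the balls drawn are the pigeons.
To avoid 6 of any one colour, the worst case takes at most 5 of each colour, or every ball of a colour that has fewer than 5.
That gives 5 + 5 + 5 + 3 + 1 + 4 + 4 = 27 balls with no colour reaching 6.
The next ball forces some colour to 6, so 27 + 1 = 28.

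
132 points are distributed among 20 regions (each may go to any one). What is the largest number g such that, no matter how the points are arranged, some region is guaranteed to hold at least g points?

7

Pigeonhole: the 20 regions are the holes and the 132 points are the pigeons.
If every region held at most 6 points, the total would be at most 20 × 6 = 120, which is less than 132.
So some region holds at least ⌈132/20⌉ = 7 points.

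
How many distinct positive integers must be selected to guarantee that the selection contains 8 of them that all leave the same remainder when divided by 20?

141

By pigeonhole, the 20 residue classes mod 20 are the pigeonholes.
With 140 integers one could put 7 in each residue class and have no class reach 8.
The 141st integer pushes some class to 8, so 20·7 + 1 = 141.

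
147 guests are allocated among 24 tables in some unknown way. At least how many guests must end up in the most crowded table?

7

The 24 tables are the holes and the 147 guests are the pigeons.
If every table held at most 6 guests, the total would be at most 24 × 6 = 144, which is less than 147.
So some table holds at least ⌈147/24⌉ = 7 guests.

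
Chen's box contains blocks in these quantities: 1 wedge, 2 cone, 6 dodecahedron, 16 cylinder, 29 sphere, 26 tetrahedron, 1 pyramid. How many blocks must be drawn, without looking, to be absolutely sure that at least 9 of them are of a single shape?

An adversary could hand out at most 8 blocks per shape (4 shapes run out sooner): 1 + 2 + 6 + 8 + 8 + 8 + 1 = 34 blocks and still no shape has 9.
By pigeonhole, one more block lands in a shape already at 8, so 35 draws are enough and 34 are not.

35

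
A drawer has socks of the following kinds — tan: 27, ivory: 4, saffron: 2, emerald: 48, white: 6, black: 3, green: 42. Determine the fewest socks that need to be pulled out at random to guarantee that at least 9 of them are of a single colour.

40

Put each drawn sock into a box by colour. The largest draw with every box below 9 takes min(count, 8) from each colour; colours with fewer than 8 contribute all they have.
Σ min(cᵢ, 8) = 8 + 4 + 2 + 8 + 6 + 3 + 8 = 39.
Draw number 39 + 1 = 40 must push one box to 9.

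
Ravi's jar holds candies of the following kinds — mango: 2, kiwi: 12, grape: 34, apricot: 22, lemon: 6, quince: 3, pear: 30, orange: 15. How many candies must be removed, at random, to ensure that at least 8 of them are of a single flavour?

An adversary could hand out at most 7 candies per flavour (mango, lemon, quince run out sooner): 2 + 7 + 7 + 7 + 6 + 3 + 7 + 7 = 46 candies and still no flavour has 8.
One more candy lands in a flavour already at 7, so 47 draws are enough and 46 are not.

47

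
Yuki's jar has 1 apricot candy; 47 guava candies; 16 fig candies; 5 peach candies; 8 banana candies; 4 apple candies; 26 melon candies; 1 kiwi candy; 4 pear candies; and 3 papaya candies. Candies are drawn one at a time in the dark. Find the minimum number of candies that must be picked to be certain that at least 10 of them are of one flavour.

Put each drawn candy into a box by flavour. The largest draw with every box below 10 takes min(count, 9) from each flavour; flavours with fewer than 9 contribute all they have.
Σ min(cᵢ, 9) = 1 + 9 + 9 + 5 + 8 + 4 + 9 + 1 + 4 + 3 = 53.
Draw number 53 + 1 = 54 must push one box to 10.

54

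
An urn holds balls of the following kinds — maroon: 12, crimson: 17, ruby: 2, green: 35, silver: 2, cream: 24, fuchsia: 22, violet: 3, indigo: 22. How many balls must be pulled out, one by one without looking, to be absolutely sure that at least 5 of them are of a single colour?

32

By pigeonhole, the 9 colours are the holes; the balls drawn are the pigeons.
To avoid 5 of any one colour, the worst case takes at most 4 of each colour, or every ball of a colour that has fewer than 4.
That gives 4 + 4 + 2 + 4 + 2 + 4 + 4 + 3 + 4 = 31 balls with no colour reaching 5.
The next ball forces some colour to 5, so 31 + 1 = 32.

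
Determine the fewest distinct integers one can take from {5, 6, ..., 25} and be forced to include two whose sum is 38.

A set avoiding the sum 38 can contain at most one of each pair {x, 38−x}, plus the 9 elements whose complement lies outside the range or equal to its own complement.
The integers 5, …, 19 (15 of them) are such a set: any two sum to at least 5+6 = 11 and at most 18+19 = 37 < 38.
By the pigeonhole principle, any 16th integer completes one of the 6 pairs, so 16 choices force a sum of 38.

16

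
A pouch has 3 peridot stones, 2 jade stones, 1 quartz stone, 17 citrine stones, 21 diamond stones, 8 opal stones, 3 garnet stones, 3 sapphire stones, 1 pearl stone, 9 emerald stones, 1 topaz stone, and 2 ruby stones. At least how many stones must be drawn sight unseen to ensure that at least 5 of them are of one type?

By pigeonhole, put each drawn stone into a box by type. The largest draw with every box below 5 takes min(count, 4) from each type; types with fewer than 4 contribute all they have.
Σ min(cᵢ, 4) = 3 + 2 + 1 + 4 + 4 + 4 + 3 + 3 + 1 + 4 + 1 + 2 = 32.
Draw number 32 + 1 = 33 must push one box to 5.

33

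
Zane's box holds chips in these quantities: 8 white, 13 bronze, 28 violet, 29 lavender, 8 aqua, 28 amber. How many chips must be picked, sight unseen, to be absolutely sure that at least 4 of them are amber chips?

90

In the worst case for collecting amber chips, every non-amber chip comes out first.
There are 8 + 13 + 28 + 29 + 8 = 86 non-amber chips altogether.
After those, each further chip must be amber, so 86 + 4 = 90 draws guarantee 4 amber chips.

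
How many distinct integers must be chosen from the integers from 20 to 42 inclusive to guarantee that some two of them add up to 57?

Group the elements by complementary pair {x, 57−x}: {20,37}, {21,36}, {22,35}, …, giving 9 two-element pairs and 5 integers whose partner 57−x falls outside [20,42].
Treating each of those 14 groups as a pigeonhole, one can pick one integer per group — 14 integers — with no two summing to 57.
The 15th integer lands in an occupied pair, forcing a sum of 57.

15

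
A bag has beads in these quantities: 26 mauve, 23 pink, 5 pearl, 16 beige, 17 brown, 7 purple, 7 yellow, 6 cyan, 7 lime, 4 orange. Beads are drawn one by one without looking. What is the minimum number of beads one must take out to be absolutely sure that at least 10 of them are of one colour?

By the pigeonhole principle, the 10 colours are the holes; the beads drawn are the pigeons.
To avoid 10 of any one colour, the worst case takes at most 9 of each colour, or every bead of a colour that has fewer than 9.
That gives 9 + 9 + 5 + 9 + 9 + 7 + 7 + 6 + 7 + 4 = 72 beads with no colour reaching 10.
The next bead forces some colour to 10, so 72 + 1 = 73.

73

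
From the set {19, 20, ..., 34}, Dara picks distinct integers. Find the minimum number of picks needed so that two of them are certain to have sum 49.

Group the elements by complementary pair {x, 49−x}: {19,30}, {20,29}, {21,28}, …, giving 6 two-element pairs and 4 integers whose partner 49−x falls outside [19,34].
Treating each of those 10 groups as a pigeonhole, one can pick one integer per group — 10 integers — with no two summing to 49.
The 11th integer lands in an occupied pair, forcing a sum of 49.

11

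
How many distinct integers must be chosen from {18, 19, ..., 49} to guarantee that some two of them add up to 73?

Group the elements by complementary pair {x, 73−x}: {24,49}, {25,48}, {26,47}, …, giving 13 two-element pairs and 6 integers whose partner 73−x falls outside [18,49].
Treating each of those 19 groups as a pigeonhole, one can pick one integer per group — 19 integers — with no two summing to 73.
The 20th integer lands in an occupied pair, forcing a sum of 73.

20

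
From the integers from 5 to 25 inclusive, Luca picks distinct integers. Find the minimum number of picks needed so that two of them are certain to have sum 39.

A set avoiding the sum 39 can contain at most one of each pair {x, 39−x}, plus the 9 elements whose complement lies outside the range.
The integers 5, …, 19 (15 of them) are such a set: any two sum to at least 5+6 = 11 and at most 18+19 = 37 < 39.
Any 16th integer completes one of the 6 pairs, so 16 choices force a sum of 39.

16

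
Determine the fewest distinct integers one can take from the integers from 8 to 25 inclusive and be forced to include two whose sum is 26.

14

Group the elements by complementary pair {x, 26−x}: {8,18}, {9,17}, {10,16}, …, giving 5 two-element pairs, the single value 13 (it cannot pair with itself since the integers are distinct), and 7 integers whose partner 26−x falls outside [8,25].
Treating each of those 13 groups as a pigeonhole, one can pick one integer per group — 13 integers — with no two summing to 26.
The 14th integer lands in an occupied pair, forcing a sum of 26.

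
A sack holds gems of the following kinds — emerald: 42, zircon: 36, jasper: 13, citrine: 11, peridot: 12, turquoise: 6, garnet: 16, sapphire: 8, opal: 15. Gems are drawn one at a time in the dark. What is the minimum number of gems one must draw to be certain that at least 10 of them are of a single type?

By the pigeonhole principle, the 9 types are the holes; the gems drawn are the pigeons.
To avoid 10 of any one type, the worst case takes at most 9 of each type, or every gem of a type that has fewer than 9.
That gives 9 + 9 + 9 + 9 + 9 + 6 + 9 + 8 + 9 = 77 gems with no type reaching 10.
The next gem forces some type to 10, so 77 + 1 = 78.

78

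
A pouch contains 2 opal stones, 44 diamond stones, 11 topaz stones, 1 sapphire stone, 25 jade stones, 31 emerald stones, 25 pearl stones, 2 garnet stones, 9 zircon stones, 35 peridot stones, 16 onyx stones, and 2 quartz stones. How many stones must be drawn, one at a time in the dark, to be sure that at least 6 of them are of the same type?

48

An adversary could hand out at most 5 stones per type (4 types run out sooner): 2 + 5 + 5 + 1 + 5 + 5 + 5 + 2 + 5 + 5 + 5 + 2 = 47 stones and still no type has 6.
By the pigeonhole principle, one more stone lands in a type already at 5, so 48 draws are enough and 47 are not.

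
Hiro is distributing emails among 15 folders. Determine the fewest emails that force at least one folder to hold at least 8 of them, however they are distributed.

106

With 105 emails one could put exactly 7 in each of the 15 folders, and no folder would reach 8.
By the pigeonhole principle, one more email must land in a folder that already has 7, giving it 8.
So 15 × 7 + 1 = 106 emails are required.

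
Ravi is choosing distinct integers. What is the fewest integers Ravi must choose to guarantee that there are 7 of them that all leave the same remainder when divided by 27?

By the pigeonhole principle, the 27 residue classes mod 27 are the pigeonholes.
With 162 integers one could put 6 in each residue class and have no class reach 7.
The 163rd integer pushes some class to 7, so 27·6 + 1 = 163.

163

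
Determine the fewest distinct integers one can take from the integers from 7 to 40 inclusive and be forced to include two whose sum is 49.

A set avoiding the sum 49 can contain at most one of each pair {x, 49−x}, plus the 2 elements whose complement lies outside the range.
The integers 7, …, 24 (18 of them) are such a set: any two sum to at least 7+8 = 15 and at most 23+24 = 47 < 49.
By pigeonhole, any 19th integer completes one of the 16 pairs, so 19 choices force a sum of 49.

19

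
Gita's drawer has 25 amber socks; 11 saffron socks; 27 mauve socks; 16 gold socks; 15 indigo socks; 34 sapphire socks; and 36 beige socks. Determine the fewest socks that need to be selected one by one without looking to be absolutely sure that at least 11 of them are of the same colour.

71

An adversary could hand out at most 10 socks per colour: 10 + 10 + 10 + 10 + 10 + 10 + 10 = 70 socks and still no colour has 11.
Pigeonhole: one more sock lands in a colour already at 10, so 71 draws are enough and 70 are not.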